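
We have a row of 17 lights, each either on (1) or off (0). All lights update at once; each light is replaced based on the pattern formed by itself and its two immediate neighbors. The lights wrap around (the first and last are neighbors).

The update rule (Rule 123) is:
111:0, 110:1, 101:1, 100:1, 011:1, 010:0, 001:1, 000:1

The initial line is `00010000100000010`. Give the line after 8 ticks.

00111001110000111

11101111011111101
00111001110000111
11101111011111101  (repeats tick 1; period 2)
tick 8: 00111001110000111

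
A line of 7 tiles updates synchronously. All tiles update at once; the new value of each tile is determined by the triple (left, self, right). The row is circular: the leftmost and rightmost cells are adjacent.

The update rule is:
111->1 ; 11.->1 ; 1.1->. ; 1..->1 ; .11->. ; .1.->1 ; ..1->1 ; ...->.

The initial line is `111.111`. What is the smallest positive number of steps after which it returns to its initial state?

111..11
11111.1
11111..
.111111
..11111
11.1111
11..111
1111.11
1111..1
111111.
.11111.
1.11111
1..1111
111.111

14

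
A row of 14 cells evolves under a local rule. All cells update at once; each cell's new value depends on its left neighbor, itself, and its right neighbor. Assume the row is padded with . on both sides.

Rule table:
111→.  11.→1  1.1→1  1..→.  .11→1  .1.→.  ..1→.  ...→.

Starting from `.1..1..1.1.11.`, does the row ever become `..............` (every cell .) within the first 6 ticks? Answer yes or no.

........1.111.
.........11.1.
.........111..
.........1.1..
..........1...
..............
all cells are . at tick 6

yes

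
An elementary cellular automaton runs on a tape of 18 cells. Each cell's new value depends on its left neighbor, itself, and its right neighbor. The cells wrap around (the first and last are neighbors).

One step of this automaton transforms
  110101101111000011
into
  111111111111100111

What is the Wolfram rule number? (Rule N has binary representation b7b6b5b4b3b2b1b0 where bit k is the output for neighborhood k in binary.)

position 0: 111 → 1  (bit 7 = 1)
position 1: 110 → 1  (bit 6 = 1)
position 2: 101 → 1  (bit 5 = 1)
position 12: 100 → 1  (bit 4 = 1)
position 5: 011 → 1  (bit 3 = 1)
position 3: 010 → 1  (bit 2 = 1)
position 15: 001 → 1  (bit 1 = 1)
position 13: 000 → 0  (bit 0 = 0)
bits b7..b0 = 11111110 = 254

254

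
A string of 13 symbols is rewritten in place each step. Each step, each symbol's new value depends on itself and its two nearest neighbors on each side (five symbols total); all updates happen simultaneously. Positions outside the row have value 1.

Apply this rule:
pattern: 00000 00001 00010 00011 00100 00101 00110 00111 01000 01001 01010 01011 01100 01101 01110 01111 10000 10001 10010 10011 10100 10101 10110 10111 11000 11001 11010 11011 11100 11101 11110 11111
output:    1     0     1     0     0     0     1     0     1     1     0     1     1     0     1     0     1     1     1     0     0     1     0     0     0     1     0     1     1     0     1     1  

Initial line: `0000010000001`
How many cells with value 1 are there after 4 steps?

4

0110101111000
1000110011010
1010111010011
0011010001000
count of 1: 4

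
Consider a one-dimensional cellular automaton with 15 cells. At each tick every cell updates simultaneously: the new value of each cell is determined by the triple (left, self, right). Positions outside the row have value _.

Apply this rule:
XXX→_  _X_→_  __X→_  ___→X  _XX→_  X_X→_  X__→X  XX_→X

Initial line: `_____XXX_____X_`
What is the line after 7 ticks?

XXXX___XXXXX__X
___XXX_____XX__
XX___XXXXX__XXX
_XXX_____XX___X
___XXXXX__XXX__
XX_____XX___XXX
_XXXXX__XXX___X

_XXXXX__XXX___X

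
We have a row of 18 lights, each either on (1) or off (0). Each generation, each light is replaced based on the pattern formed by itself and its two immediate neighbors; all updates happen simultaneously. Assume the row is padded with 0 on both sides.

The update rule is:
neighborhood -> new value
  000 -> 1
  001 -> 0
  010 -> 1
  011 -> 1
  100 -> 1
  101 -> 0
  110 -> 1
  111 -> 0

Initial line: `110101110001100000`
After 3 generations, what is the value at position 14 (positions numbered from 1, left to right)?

generation 1: 110101011101111111
generation 2: 110101010101000001
generation 3: 110101010101111101
position 14 holds 1

1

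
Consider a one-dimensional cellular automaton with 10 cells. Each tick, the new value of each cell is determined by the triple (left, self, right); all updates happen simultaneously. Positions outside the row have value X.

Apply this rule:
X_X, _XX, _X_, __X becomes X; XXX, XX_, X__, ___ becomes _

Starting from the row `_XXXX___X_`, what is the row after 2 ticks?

______XX__

tick 1: XX_____XXX
tick 2: ______XX__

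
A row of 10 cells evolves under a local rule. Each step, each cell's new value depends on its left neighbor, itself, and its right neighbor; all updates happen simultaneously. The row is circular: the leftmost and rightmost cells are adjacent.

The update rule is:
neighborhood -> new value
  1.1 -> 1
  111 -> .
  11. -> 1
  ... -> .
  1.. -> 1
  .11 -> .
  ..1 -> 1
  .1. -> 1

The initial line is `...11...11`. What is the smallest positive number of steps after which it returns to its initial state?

step 1: 1.1.11.1.1
step 2: 1111.1111.
step 3: ...11...11

3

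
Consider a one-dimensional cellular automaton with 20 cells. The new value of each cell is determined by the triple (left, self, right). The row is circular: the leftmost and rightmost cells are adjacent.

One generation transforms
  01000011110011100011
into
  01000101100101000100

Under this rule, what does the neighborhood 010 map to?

At position 1 the neighborhood is 010; the next row has 1 there.

1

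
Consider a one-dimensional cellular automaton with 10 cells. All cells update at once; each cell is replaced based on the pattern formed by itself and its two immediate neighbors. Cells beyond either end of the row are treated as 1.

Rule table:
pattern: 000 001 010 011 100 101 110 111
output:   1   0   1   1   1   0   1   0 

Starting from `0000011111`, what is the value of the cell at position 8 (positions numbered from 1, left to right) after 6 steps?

step 1: 1111010000
step 2: 0001011110
step 3: 1101010010
step 4: 0101011010
step 5: 0101011010  (fixed point — unchanged through step 6)
position 8 holds 0

0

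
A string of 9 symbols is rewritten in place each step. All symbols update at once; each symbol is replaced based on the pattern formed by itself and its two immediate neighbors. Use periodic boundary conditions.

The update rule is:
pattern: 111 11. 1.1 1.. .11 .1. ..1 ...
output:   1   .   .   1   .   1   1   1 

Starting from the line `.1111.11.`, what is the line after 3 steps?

1111.11.1

1.11....1
....1111.
1111.11.1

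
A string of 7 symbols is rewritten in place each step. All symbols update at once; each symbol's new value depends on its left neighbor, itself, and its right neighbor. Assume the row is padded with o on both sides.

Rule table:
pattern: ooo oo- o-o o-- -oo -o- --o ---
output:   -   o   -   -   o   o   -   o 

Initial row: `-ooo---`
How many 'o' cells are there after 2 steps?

-o-o-o-
-o-o-o-
count of o: 3

3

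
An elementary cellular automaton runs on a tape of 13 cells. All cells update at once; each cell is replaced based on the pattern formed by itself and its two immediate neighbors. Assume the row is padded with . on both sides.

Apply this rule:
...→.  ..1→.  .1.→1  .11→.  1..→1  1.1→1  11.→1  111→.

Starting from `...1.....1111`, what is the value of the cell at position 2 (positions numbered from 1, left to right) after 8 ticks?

...11.......1
....11......1
.....11.....1
......11....1
.......11...1
........11..1
.........11.1
..........111
position 2 holds .

.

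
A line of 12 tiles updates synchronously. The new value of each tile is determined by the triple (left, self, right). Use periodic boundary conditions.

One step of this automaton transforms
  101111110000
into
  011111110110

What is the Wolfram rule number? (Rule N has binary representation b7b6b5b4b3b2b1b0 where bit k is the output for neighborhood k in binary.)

position 3: 111 → 1  (bit 7 = 1)
position 7: 110 → 1  (bit 6 = 1)
position 1: 101 → 1  (bit 5 = 1)
position 8: 100 → 0  (bit 4 = 0)
position 2: 011 → 1  (bit 3 = 1)
position 0: 010 → 0  (bit 2 = 0)
position 11: 001 → 0  (bit 1 = 0)
position 9: 000 → 1  (bit 0 = 1)
bits b7..b0 = 11101001 = 233

233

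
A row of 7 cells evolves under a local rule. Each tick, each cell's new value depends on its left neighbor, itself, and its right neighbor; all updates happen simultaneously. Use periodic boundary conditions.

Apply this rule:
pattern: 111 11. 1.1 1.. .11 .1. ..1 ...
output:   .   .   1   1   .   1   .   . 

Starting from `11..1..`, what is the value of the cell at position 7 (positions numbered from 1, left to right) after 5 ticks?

1

tick 1: ..1.11.
tick 2: ..11..1
tick 3: 1...1.1
tick 4: .1..11.
tick 5: .11...1
position 7 holds 1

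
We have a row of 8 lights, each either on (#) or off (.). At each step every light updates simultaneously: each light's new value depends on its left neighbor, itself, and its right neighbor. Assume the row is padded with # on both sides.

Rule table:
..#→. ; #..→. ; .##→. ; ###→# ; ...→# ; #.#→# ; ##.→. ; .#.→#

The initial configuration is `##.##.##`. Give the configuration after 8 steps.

#.#..#.#
.##..##.
#......#
..####..
...##...
.#....#.
##.##.##  (repeats step 0; period 7)
step 8: #.#..#.#

#.#..#.#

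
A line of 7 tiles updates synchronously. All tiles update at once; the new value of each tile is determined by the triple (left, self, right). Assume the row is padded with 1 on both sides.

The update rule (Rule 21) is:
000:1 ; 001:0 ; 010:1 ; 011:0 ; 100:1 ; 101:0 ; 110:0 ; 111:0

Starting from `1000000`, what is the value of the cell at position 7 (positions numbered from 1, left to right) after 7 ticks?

0

0111110
0000000
1111110
0000000  (repeats tick 2; period 2)
tick 7: 1111110
position 7 holds 0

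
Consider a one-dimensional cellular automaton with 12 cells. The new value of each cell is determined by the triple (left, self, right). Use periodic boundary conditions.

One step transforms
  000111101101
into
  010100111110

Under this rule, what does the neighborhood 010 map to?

0

At position 11 the neighborhood is 010; the next row has 0 there.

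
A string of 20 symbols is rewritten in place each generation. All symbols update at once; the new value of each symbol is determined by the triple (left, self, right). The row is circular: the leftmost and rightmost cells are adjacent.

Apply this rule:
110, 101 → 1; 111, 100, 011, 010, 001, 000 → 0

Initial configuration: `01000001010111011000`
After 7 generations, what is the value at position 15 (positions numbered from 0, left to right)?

00000000101001101000
00000000010000110000
00000000000000010000
00000000000000000000
00000000000000000000  (fixed point — unchanged through generation 7)
position 15 holds 0

0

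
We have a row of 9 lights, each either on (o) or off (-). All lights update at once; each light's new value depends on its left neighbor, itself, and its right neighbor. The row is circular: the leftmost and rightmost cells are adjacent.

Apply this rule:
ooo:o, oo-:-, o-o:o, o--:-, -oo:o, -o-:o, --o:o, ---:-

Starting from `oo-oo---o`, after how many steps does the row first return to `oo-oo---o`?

step 1: o-oo---oo
step 2: -oo---ooo
step 3: oo---ooo-
step 4: o---ooo-o
step 5: ---ooo-oo
step 6: --ooo-oo-
step 7: -ooo-oo--
step 8: ooo-oo---
step 9: oo-oo---o

9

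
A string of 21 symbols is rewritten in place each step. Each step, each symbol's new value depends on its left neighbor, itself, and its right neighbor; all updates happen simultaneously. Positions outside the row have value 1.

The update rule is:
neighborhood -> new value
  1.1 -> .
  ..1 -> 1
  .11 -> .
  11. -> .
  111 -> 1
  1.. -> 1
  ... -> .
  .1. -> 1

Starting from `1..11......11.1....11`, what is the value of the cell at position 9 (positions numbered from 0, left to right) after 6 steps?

.11..1....1...11..1.1
...1111..111.1..111..
1.1.11.11.1..111.1.11
..1.......111.1..1..1
1111.....1.1..111111.
111.1...11.111.1111..
position 9 holds 1

1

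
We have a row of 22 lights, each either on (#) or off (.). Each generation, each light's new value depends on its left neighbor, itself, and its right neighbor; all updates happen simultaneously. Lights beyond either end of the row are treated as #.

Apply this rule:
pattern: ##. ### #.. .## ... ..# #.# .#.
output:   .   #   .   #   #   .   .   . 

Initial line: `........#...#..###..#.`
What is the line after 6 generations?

.######...#....##.....
.#####..#...##.#..###.
.####.....#.#.....##..
.###..###.....###.#...
.##...##..###.##....#.
.#..#.#...##..#..##...

.#..#.#...##..#..##...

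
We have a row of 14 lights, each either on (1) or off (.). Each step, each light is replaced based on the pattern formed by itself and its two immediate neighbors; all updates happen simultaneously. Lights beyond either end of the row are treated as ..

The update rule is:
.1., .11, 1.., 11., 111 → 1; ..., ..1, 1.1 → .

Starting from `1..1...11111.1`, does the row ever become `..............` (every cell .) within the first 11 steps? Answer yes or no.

no

11.11..11111.1
11.111.11111.1
11.111.11111.1  (fixed point — unchanged through step 11)
step 11 is 11.111.11111.1, still not uniform .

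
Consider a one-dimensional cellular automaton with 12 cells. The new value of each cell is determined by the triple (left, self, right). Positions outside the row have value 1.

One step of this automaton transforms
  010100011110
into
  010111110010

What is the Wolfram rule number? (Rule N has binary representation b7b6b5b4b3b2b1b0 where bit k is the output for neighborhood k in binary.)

95

position 8: 111 → 0  (bit 7 = 0)
position 10: 110 → 1  (bit 6 = 1)
position 0: 101 → 0  (bit 5 = 0)
position 4: 100 → 1  (bit 4 = 1)
position 7: 011 → 1  (bit 3 = 1)
position 1: 010 → 1  (bit 2 = 1)
position 6: 001 → 1  (bit 1 = 1)
position 5: 000 → 1  (bit 0 = 1)
bits b7..b0 = 01011111 = 95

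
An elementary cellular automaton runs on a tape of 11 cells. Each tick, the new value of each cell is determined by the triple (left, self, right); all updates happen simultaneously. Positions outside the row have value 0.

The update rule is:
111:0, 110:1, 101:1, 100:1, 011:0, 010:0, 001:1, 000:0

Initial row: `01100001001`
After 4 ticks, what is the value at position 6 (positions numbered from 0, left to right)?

1

10110010110
01011101011
10100110101
01011011010
position 6 holds 1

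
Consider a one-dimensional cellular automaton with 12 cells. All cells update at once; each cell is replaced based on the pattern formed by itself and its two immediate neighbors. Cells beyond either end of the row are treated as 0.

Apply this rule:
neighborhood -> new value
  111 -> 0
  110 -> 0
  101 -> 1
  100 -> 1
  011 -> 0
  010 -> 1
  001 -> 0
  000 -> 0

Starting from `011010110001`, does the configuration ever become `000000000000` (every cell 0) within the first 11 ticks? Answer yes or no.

yes

000111001001
000000101101
000000110011
000000001000
000000001100
000000000010
000000000011
000000000000
all cells are 0 at tick 8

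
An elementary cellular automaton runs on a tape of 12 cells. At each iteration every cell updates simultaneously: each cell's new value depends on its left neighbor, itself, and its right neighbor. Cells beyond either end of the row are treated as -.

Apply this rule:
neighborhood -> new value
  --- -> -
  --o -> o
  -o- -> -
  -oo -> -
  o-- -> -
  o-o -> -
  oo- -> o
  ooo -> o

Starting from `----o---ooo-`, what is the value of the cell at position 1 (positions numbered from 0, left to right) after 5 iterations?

---o---o-oo-
--o---o---o-
-o---o---o--
o---o---o---
---o---o----
position 1 holds -

-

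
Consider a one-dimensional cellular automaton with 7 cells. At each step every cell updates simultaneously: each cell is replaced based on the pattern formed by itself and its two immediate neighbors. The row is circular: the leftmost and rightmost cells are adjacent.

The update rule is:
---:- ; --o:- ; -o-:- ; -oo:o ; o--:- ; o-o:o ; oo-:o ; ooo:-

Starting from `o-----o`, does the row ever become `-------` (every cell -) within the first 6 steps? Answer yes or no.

no

o-----o  (fixed point — unchanged through step 6)
step 6 is o-----o, still not uniform -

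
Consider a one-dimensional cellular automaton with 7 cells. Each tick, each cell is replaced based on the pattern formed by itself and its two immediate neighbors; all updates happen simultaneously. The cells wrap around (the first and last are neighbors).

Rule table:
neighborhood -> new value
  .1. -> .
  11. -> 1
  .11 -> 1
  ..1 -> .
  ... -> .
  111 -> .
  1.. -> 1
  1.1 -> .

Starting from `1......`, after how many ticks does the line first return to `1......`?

7

tick 1: .1.....
tick 2: ..1....
tick 3: ...1...
tick 4: ....1..
tick 5: .....1.
tick 6: ......1
tick 7: 1......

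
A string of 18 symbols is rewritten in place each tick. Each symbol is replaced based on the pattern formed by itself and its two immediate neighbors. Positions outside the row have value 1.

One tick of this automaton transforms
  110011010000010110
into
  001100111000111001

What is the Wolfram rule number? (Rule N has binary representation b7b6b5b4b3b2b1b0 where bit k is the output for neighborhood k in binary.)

position 0: 111 → 0  (bit 7 = 0)
position 1: 110 → 0  (bit 6 = 0)
position 6: 101 → 1  (bit 5 = 1)
position 2: 100 → 1  (bit 4 = 1)
position 4: 011 → 0  (bit 3 = 0)
position 7: 010 → 1  (bit 2 = 1)
position 3: 001 → 1  (bit 1 = 1)
position 9: 000 → 0  (bit 0 = 0)
bits b7..b0 = 00110110 = 54

54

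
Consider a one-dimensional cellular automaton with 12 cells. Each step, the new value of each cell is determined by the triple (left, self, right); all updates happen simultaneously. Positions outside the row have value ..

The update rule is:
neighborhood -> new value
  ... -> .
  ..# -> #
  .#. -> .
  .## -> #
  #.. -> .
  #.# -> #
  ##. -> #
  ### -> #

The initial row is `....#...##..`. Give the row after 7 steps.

.#########..

step 1: ...#...###..
step 2: ..#...####..
step 3: .#...#####..
step 4: #...######..
step 5: ...#######..
step 6: ..########..
step 7: .#########..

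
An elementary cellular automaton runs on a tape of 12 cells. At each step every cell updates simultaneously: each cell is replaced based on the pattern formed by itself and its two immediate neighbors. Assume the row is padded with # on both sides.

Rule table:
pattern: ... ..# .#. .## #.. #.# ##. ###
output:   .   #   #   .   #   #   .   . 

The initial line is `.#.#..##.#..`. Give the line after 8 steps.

######..####
......##....
#....#..#..#
.#..#######.
####.......#
....#.....#.
#..###...###
.##...#.#...

.##...#.#...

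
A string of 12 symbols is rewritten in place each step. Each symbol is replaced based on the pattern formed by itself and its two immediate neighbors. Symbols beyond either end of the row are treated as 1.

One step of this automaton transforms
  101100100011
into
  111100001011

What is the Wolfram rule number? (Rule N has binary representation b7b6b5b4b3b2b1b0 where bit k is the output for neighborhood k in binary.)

position 11: 111 → 1  (bit 7 = 1)
position 0: 110 → 1  (bit 6 = 1)
position 1: 101 → 1  (bit 5 = 1)
position 4: 100 → 0  (bit 4 = 0)
position 2: 011 → 1  (bit 3 = 1)
position 6: 010 → 0  (bit 2 = 0)
position 5: 001 → 0  (bit 1 = 0)
position 8: 000 → 1  (bit 0 = 1)
bits b7..b0 = 11101001 = 233

233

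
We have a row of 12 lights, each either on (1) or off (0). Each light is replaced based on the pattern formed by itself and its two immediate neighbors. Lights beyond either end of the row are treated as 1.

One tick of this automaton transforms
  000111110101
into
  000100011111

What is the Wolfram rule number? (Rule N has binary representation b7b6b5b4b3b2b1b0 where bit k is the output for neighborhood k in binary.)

position 4: 111 → 0  (bit 7 = 0)
position 7: 110 → 1  (bit 6 = 1)
position 8: 101 → 1  (bit 5 = 1)
position 0: 100 → 0  (bit 4 = 0)
position 3: 011 → 1  (bit 3 = 1)
position 9: 010 → 1  (bit 2 = 1)
position 2: 001 → 0  (bit 1 = 0)
position 1: 000 → 0  (bit 0 = 0)
bits b7..b0 = 01101100 = 108

108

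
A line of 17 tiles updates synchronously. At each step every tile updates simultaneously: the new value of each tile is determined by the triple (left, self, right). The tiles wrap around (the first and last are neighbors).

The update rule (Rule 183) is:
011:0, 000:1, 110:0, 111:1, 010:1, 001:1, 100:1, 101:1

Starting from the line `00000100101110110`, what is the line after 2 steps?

step 1: 11111111110101001
step 2: 11111111101111110

11111111101111110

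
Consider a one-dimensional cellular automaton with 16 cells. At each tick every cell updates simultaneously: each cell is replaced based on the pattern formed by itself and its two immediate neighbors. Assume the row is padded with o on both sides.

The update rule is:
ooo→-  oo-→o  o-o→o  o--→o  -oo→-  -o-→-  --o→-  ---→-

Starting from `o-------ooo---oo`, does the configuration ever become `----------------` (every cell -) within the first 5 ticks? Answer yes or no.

no

oo--------oo----
-oo--------oo---
o-oo--------oo--
oo-oo--------oo-
-oo-oo--------oo
tick 5 is -oo-oo--------oo, still not uniform -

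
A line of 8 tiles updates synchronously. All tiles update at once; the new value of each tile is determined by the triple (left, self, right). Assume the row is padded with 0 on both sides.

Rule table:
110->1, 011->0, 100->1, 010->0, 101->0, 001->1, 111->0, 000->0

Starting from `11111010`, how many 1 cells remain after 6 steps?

00001001
00010110
00100011
01010101
10000000
01000000
count of 1: 1

1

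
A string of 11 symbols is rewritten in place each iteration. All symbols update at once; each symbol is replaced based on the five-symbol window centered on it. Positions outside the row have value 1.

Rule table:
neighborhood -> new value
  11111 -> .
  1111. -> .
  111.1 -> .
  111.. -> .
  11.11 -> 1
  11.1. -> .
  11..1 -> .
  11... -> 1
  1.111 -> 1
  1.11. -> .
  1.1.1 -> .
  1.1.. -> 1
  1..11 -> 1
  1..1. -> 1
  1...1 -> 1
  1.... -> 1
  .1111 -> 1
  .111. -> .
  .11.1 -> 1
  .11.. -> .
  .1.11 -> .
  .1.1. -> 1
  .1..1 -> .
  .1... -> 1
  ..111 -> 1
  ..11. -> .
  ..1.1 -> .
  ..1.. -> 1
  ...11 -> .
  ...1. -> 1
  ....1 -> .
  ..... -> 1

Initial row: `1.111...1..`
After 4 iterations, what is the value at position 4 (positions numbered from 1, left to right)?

.

.11..1111.1
1...111..11
.11.1...111
1.1.111.11.
position 4 holds .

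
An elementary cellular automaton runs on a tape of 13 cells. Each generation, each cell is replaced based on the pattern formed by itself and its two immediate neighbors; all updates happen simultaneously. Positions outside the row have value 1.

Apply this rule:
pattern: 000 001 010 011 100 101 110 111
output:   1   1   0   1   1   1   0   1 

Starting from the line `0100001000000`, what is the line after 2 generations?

0111101111111

1011110111111
0111101111111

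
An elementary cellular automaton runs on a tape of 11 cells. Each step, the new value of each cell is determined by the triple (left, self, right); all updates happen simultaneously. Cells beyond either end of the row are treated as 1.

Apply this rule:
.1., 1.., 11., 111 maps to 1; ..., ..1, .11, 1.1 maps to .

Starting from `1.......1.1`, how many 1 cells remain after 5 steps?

step 1: 11......1..
step 2: 111.....11.
step 3: 1111.....1.
step 4: 11111....1.
step 5: 111111...1.
count of 1: 7

7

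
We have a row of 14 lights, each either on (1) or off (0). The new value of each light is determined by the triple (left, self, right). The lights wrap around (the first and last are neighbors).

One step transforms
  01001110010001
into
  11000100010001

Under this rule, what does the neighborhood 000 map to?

At position 11 the neighborhood is 000; the next row has 0 there.

0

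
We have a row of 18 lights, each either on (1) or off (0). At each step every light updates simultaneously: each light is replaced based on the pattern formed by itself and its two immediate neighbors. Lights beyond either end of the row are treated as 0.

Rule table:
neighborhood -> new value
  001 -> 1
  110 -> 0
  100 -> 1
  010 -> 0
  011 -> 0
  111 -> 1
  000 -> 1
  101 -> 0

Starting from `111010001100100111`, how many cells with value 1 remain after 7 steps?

3

step 1: 010001110011011010
step 2: 101110101100000001
step 3: 000100000011111110
step 4: 111011111101111101
step 5: 010001111000111000
step 6: 101110110111010111
step 7: 000100000010000010
count of 1: 3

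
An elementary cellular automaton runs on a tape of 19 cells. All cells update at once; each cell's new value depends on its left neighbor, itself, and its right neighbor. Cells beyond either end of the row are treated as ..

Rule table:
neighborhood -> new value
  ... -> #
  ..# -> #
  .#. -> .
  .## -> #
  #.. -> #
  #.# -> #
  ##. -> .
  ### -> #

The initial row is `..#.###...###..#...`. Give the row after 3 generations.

.###.#####.##.###.#

##.###.#####.##.###
#.###.#####.##.###.
.###.#####.##.###.#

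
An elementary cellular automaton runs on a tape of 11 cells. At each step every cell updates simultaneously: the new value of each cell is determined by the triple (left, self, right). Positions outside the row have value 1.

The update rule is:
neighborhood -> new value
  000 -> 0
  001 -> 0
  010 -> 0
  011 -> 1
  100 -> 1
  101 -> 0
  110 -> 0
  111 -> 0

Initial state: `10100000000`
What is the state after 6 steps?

00010000000
10001000000
01000100000
00100010000
10010001000
01001000100

01001000100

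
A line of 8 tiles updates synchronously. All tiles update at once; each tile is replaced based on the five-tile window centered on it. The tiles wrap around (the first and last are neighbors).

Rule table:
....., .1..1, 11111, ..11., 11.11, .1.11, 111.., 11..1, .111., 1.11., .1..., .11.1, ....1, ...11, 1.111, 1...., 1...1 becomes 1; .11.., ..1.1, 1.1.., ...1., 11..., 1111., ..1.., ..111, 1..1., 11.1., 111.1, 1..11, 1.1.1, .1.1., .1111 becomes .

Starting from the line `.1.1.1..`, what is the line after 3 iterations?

...11.11

iteration 1: ......11
iteration 2: .111111.
iteration 3: ...11.11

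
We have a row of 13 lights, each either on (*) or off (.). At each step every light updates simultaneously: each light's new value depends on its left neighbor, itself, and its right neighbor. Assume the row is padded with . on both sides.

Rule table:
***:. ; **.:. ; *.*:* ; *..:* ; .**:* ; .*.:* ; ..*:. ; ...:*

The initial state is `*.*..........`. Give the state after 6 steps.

*............

step 1: *************
step 2: *............
step 3: *************  (repeats step 1; period 2)
step 6: *............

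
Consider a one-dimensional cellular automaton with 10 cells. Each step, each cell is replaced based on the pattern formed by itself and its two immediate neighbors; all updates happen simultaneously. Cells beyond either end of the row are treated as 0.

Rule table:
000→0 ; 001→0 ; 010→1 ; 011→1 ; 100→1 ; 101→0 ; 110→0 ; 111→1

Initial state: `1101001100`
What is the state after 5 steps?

1001101010

step 1: 1001101010
step 2: 1101001011
step 3: 1001101010  (repeats step 1; period 2)
step 5: 1001101010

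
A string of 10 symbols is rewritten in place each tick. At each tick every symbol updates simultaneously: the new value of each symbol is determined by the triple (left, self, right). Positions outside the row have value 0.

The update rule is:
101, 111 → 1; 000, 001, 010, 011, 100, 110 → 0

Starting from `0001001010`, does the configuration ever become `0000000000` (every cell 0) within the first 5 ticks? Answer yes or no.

tick 1: 0000000100
tick 2: 0000000000
all cells are 0 at tick 2

yes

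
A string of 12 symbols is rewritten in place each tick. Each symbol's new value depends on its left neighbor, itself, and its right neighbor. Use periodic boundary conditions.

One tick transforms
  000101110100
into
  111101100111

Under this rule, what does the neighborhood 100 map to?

At position 10 the neighborhood is 100; the next row has 1 there.

1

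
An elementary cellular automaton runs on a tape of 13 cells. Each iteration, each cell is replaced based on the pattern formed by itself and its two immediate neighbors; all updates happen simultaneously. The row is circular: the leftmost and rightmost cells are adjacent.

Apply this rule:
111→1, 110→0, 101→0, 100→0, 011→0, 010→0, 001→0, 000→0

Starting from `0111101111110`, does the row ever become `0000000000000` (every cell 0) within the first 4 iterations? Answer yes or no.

yes

iteration 1: 0011000111100
iteration 2: 0000000011000
iteration 3: 0000000000000
all cells are 0 at iteration 3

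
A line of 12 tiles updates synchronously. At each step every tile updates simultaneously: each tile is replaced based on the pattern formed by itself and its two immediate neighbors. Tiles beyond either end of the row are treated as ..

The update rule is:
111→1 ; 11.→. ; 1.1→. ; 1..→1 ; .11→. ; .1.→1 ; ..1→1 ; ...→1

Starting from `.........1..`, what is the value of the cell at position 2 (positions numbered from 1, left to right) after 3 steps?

step 1: 111111111111
step 2: .1111111111.
step 3: 1.11111111.1
position 2 holds .

.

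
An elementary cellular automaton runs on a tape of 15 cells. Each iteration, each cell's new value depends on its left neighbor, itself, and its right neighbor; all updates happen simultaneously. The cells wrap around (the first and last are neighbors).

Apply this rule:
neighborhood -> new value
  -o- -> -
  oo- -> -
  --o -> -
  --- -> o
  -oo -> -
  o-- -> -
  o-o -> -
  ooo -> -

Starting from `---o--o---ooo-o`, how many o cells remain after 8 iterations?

-o------o------
---oooo---ooooo
-o------o------  (repeats iteration 1; period 2)
iteration 8: ---oooo---ooooo
count of o: 9

9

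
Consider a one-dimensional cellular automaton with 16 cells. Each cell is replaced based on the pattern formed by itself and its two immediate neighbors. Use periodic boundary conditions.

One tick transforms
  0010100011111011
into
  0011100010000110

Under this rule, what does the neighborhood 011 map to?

1

At position 8 the neighborhood is 011; the next row has 1 there.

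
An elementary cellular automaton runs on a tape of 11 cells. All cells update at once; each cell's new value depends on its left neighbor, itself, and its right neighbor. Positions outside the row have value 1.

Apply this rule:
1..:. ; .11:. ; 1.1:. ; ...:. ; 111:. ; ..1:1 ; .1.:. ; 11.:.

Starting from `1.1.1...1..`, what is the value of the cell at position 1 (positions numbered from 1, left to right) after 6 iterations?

.

.......1..1
......1..1.
.....1..1..
....1..1..1
...1..1..1.
..1..1..1..
position 1 holds .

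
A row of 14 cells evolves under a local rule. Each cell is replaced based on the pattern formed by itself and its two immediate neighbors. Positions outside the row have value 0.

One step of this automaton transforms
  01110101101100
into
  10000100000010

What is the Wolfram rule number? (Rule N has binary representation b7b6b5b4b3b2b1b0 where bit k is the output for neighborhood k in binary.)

position 2: 111 → 0  (bit 7 = 0)
position 3: 110 → 0  (bit 6 = 0)
position 4: 101 → 0  (bit 5 = 0)
position 12: 100 → 1  (bit 4 = 1)
position 1: 011 → 0  (bit 3 = 0)
position 5: 010 → 1  (bit 2 = 1)
position 0: 001 → 1  (bit 1 = 1)
position 13: 000 → 0  (bit 0 = 0)
bits b7..b0 = 00010110 = 22

22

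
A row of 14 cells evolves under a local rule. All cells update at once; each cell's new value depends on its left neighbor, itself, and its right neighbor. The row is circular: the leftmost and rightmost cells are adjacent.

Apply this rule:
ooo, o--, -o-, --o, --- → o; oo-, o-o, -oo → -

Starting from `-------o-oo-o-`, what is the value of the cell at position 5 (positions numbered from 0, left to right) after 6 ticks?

o

oooooooo----oo
ooooooo-oooo-o
oooooo---oo---
-oooo-ooo--ooo
--oo---o-oo-o-
oo--oooo----oo
position 5 holds o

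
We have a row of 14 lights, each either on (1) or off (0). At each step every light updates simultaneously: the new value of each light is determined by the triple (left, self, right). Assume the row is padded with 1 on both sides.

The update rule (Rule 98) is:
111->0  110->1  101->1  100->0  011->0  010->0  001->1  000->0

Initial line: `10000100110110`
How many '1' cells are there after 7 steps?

8

10001001011011
10010010101100
10100101010101
11001010101010
01010101010101
10101010101010
11010101010101
count of 1: 8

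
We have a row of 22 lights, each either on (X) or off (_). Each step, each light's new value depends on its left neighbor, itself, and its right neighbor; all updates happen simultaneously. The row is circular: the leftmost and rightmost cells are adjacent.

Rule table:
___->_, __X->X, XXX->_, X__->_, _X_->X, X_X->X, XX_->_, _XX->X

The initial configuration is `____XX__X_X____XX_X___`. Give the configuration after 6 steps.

___XX__XXXX___XX_XX___
__XX__XX_____XX_XX____
_XX__XX_____XX_XX_____
XX__XX_____XX_XX______
X__XX_____XX_XX______X
__XX_____XX_XX______XX

__XX_____XX_XX______XX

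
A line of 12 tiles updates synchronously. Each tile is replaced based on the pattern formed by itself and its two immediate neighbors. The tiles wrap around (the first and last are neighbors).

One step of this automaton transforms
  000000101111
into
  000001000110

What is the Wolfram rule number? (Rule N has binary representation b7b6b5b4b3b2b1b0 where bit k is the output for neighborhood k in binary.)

position 9: 111 → 1  (bit 7 = 1)
position 11: 110 → 0  (bit 6 = 0)
position 7: 101 → 0  (bit 5 = 0)
position 0: 100 → 0  (bit 4 = 0)
position 8: 011 → 0  (bit 3 = 0)
position 6: 010 → 0  (bit 2 = 0)
position 5: 001 → 1  (bit 1 = 1)
position 1: 000 → 0  (bit 0 = 0)
bits b7..b0 = 10000010 = 130

130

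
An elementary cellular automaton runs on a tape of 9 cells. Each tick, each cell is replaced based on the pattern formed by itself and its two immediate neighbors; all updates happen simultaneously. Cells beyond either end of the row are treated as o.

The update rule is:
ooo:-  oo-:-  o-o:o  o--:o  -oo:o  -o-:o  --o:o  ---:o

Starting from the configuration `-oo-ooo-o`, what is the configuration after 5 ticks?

oo-oo--oo
--oo-ooo-
ooo-oo--o
---oo-ooo
oooo-oo--

oooo-oo--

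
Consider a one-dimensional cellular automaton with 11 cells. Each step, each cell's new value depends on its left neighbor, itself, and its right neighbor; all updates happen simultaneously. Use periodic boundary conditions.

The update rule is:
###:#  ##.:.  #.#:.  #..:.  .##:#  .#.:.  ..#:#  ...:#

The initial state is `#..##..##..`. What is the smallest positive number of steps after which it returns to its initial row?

11

step 1: ..##..##..#
step 2: .##..##..#.
step 3: ##..##..#..
step 4: #..##..#..#
step 5: ..##..#..##
step 6: .##..#..##.
step 7: ##..#..##..
step 8: #..#..##..#
step 9: ..#..##..##
step 10: .#..##..##.
step 11: #..##..##..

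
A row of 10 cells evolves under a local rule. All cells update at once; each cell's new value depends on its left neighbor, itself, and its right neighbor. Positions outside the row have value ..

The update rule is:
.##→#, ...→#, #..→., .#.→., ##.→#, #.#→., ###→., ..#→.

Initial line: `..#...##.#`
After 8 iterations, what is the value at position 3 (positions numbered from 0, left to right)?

iteration 1: #...#.##..
iteration 2: ..#...##.#  (repeats iteration 0; period 2)
iteration 8: ..#...##.#
position 3 holds .

.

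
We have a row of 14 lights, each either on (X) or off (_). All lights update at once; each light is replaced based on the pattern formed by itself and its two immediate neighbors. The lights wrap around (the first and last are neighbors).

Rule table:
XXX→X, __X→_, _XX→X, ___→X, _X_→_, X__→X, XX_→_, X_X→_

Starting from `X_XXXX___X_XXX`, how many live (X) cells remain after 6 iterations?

__XXX_XX___XXX
X_XX__X_XX_XX_
__X_X___X__X__
X____XX__X__XX
_XXX_X_X__X_XX
_XX_____X___X_
count of X: 4

4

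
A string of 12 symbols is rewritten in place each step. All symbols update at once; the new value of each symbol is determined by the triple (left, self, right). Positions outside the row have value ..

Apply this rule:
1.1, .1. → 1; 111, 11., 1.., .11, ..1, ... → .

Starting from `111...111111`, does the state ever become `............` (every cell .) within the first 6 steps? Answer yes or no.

yes

step 1: ............
all cells are . at step 1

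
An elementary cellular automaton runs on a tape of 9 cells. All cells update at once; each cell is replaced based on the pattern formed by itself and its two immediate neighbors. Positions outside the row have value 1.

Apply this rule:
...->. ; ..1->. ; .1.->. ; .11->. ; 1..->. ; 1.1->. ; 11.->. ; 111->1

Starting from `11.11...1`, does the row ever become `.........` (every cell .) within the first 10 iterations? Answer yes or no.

iteration 1: 1........
iteration 2: .........
all cells are . at iteration 2

yes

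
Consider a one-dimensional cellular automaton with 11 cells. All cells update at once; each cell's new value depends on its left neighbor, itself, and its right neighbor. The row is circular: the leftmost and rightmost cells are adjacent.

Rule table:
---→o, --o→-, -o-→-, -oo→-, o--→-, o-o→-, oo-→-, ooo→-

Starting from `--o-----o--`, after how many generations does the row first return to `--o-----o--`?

2

o---ooo---o
--o-----o--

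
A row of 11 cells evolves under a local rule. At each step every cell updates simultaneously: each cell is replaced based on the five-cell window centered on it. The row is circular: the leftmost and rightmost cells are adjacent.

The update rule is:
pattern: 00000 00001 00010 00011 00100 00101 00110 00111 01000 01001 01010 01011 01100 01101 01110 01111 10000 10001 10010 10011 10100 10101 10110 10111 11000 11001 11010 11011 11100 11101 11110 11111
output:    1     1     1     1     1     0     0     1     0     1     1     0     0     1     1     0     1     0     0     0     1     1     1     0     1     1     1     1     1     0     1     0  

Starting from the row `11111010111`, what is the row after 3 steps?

01110000000

00010110000
11100101111
01110000000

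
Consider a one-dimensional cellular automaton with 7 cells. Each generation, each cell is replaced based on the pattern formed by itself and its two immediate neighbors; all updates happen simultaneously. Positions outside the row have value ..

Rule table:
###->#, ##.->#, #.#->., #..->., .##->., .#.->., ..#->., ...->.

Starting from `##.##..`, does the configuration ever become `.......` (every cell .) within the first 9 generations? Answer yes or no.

.#..#..
.......
all cells are . at generation 2

yes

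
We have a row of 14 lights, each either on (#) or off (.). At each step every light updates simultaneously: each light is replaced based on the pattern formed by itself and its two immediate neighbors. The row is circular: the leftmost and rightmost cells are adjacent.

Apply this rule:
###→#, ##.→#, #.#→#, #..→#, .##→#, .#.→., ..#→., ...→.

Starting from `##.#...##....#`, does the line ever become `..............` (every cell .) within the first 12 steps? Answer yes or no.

no

###.#..###...#
####.#.####..#
#####.######.#
##############
##############  (fixed point — unchanged through step 12)
step 12 is ##############, still not uniform .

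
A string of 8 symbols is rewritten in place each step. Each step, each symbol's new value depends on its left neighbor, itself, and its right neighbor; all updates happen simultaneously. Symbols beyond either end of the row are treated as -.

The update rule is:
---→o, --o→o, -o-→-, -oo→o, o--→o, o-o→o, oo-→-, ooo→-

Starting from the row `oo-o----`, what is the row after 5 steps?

o-o-oooo
-o-oo---
o-oo-ooo
-oo-oo--
oo-oo-oo

oo-oo-oo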